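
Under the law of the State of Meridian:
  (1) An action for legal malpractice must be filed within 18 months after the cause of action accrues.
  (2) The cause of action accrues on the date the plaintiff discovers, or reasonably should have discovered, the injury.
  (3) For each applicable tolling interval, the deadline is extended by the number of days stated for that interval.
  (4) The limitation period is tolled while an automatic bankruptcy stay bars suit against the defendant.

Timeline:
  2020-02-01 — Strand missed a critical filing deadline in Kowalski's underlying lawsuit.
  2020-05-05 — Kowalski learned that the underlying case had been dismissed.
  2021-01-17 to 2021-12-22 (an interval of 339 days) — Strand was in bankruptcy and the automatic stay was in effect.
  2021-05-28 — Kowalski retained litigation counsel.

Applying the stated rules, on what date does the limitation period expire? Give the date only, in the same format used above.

Under the discovery rule, the claim accrued on 2020-05-05, when Kowalski discovered the injury — not on the 2020-02-01 date of the underlying act.
18 months from 2020-05-05 is 2021-11-05.
The period was tolled for 339 days by the automatic bankruptcy stay (2021-01-17 to 2021-12-22), pushing the deadline to 2022-10-10.
Nothing else in the chronology tolls or restarts the period.

2022-10-10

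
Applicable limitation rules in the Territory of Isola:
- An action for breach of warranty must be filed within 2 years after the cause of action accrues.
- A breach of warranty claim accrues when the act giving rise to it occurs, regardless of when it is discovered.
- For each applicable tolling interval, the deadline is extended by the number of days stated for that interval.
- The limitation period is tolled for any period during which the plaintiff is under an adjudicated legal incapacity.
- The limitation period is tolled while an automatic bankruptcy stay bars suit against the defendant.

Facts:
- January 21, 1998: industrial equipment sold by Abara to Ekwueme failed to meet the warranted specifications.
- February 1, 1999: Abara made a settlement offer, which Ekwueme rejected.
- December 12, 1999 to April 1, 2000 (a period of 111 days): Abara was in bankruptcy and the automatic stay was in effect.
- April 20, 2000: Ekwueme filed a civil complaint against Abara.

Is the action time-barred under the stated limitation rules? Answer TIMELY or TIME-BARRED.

The cause of action accrued on January 21, 1998, the date of the act.
2 years from January 21, 1998 is January 21, 2000.
The period was tolled for 111 days by the automatic bankruptcy stay (December 12, 1999 to April 1, 2000), pushing the deadline to May 11, 2000.
None of the other events listed affects the running of the period under the stated rules.
Filing on April 20, 2000 beat the May 11, 2000 deadline — the action is timely.

TIMELY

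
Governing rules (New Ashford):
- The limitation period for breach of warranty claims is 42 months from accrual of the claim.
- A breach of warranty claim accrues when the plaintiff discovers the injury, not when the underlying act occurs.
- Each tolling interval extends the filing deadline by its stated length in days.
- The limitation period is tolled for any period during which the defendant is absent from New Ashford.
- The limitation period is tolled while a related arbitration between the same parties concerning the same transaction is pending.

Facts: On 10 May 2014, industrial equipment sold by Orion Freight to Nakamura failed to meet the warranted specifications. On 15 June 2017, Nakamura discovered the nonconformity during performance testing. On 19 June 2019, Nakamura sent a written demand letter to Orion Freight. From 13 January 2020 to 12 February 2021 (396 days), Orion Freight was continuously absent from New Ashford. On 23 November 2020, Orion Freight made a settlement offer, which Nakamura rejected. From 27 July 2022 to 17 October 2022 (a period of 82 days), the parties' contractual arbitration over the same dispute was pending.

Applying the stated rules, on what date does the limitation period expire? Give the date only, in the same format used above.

Accrual is tied to discovery, so the period began on 15 June 2017 rather than on 10 May 2014 when the act occurred.
42 months from 15 June 2017 is 15 December 2020.
Because the defendant's absence from the jurisdiction ran from 13 January 2020 to 12 February 2021, the deadline is extended by 396 days to 15 January 2022.
The pending related arbitration from 27 July 2022 to 17 October 2022 began after the period had already run on 15 January 2022, so it has no tolling effect.
The other events in the timeline have no effect on the limitation period under the stated rules.

15 January 2022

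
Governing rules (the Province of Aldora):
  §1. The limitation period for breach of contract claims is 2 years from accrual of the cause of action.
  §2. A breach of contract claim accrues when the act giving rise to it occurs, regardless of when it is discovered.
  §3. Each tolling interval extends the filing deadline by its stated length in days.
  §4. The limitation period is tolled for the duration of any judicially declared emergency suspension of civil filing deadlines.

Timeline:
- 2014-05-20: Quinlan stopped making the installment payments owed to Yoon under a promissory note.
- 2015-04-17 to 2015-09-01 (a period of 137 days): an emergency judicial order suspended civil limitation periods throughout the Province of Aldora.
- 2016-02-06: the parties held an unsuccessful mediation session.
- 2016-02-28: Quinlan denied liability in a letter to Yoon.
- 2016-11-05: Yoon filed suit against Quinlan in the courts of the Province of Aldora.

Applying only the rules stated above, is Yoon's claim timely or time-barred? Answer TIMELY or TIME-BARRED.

TIME-BARRED

The cause of action accrued on 2014-05-20, the date of the act.
2 years from 2014-05-20 is 2016-05-20.
Because the emergency suspension of filing deadlines ran from 2015-04-17 to 2015-09-01, the deadline is extended by 137 days to 2016-10-04.
The other events in the timeline have no effect on the limitation period under the stated rules.
Yoon filed on 2016-11-05, after the 2016-10-04 deadline, so the action is time-barred.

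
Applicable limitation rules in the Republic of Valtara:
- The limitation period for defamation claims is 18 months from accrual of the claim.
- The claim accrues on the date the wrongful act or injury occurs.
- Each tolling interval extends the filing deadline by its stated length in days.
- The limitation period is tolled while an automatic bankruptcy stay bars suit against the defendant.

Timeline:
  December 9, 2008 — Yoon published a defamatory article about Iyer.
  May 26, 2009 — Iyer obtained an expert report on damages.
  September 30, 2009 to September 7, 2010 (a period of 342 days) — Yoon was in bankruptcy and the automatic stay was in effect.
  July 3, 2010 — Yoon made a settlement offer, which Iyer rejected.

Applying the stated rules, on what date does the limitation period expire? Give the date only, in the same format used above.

The claim accrued on December 9, 2008, when the wrongful act occurred.
Adding the 18 months base period to December 9, 2008 gives a deadline of June 9, 2010, before any tolling.
The automatic bankruptcy stay from September 30, 2009 to September 7, 2010 tolled the period for 342 days, extending the deadline to May 17, 2011.
Nothing else in the chronology tolls or restarts the period.

May 17, 2011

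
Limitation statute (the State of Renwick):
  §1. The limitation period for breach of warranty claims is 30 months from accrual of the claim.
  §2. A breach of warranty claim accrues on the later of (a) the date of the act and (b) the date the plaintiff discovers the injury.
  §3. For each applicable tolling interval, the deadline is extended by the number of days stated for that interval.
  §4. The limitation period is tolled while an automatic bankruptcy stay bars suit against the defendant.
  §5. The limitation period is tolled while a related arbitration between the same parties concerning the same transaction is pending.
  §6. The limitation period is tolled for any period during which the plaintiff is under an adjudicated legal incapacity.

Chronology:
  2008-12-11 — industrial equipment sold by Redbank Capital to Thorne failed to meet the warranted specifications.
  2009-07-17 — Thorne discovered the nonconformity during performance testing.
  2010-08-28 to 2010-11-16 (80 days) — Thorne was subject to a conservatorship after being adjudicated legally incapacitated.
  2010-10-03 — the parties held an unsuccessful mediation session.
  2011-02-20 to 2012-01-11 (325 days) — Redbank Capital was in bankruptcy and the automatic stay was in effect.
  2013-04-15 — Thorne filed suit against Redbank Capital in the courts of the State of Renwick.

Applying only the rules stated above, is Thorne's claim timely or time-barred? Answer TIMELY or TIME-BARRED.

TIME-BARRED

Taking the later of the act (2008-12-11) and discovery (2009-07-17), the claim accrued on 2009-07-17.
Adding the 30 months base period to 2009-07-17 gives a deadline of 2012-01-17, before any tolling.
The plaintiff's legal incapacity from 2010-08-28 to 2010-11-16 tolled the period for 80 days, extending the deadline to 2012-04-06.
Because the automatic bankruptcy stay ran from 2011-02-20 to 2012-01-11, the deadline is extended by 325 days to 2013-02-25.
None of the other events listed affects the running of the period under the stated rules.
The 2013-04-15 filing falls after the 2013-02-25 deadline; the claim is time-barred.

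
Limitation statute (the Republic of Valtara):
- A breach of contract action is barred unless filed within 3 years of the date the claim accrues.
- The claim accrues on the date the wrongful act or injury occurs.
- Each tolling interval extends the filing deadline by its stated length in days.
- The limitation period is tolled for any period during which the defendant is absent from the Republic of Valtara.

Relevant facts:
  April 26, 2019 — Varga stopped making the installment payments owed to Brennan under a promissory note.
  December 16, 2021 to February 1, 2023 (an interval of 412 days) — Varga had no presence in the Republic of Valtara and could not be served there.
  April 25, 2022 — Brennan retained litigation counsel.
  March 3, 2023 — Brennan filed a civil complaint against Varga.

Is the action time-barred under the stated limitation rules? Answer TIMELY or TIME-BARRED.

TIMELY

The claim accrued on April 26, 2019, when the wrongful act occurred.
Adding the 3 years base period to April 26, 2019 gives a deadline of April 26, 2022, before any tolling.
The defendant's absence from the jurisdiction from December 16, 2021 to February 1, 2023 tolled the period for 412 days, extending the deadline to June 12, 2023.
Nothing else in the chronology tolls or restarts the period.
Brennan filed on March 3, 2023, before the June 12, 2023 deadline, so the action is timely.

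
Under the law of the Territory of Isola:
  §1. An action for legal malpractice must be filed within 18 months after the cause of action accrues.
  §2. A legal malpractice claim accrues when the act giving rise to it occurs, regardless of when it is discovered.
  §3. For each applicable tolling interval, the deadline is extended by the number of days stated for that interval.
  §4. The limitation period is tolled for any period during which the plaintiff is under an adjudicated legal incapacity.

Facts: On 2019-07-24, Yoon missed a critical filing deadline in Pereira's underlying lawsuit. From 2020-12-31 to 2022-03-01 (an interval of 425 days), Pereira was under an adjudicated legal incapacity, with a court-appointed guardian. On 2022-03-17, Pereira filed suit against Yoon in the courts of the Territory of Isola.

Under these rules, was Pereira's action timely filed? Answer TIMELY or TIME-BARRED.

The claim accrued on 2019-07-24, when the wrongful act occurred.
Adding the 18 months base period to 2019-07-24 gives a deadline of 2021-01-24, before any tolling.
The plaintiff's legal incapacity from 2020-12-31 to 2022-03-01 tolled the period for 425 days, extending the deadline to 2022-03-25.
Pereira filed on 2022-03-17, before the 2022-03-25 deadline, so the action is timely.

TIMELY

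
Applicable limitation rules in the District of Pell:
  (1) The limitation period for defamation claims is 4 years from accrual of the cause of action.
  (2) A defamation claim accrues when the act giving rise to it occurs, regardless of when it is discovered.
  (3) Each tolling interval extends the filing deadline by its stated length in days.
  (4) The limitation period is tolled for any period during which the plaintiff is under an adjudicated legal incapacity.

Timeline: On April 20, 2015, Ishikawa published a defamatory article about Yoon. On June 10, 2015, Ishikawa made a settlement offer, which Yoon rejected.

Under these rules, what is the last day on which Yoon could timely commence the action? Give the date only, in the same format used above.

The claim accrued on April 20, 2015, when the wrongful act occurred.
The untolled deadline — 4 years after April 20, 2015 — is April 20, 2019.
None of the other events listed affects the running of the period under the stated rules.

April 20, 2019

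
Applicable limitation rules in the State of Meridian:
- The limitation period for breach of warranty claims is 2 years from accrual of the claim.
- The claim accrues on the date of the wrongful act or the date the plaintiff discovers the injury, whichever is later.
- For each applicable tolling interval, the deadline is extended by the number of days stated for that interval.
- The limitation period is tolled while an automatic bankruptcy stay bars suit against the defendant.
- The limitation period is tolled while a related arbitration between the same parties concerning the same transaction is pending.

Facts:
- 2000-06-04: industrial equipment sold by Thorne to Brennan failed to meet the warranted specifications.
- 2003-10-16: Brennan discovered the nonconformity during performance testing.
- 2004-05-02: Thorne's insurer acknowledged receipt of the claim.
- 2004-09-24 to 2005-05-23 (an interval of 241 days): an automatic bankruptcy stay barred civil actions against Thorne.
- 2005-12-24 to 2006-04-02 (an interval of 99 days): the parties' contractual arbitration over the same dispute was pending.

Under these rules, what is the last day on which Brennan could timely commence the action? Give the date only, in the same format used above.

Because discovery on 2003-10-16 post-dates the 2000-06-04 act, accrual under the later-of rule falls on 2003-10-16.
Adding the 2 years base period to 2003-10-16 gives a deadline of 2005-10-16, before any tolling.
The period was tolled for 241 days by the automatic bankruptcy stay (2004-09-24 to 2005-05-23), pushing the deadline to 2006-06-14.
The pending related arbitration from 2005-12-24 to 2006-04-02 tolled the period for 99 days, extending the deadline to 2006-09-21.
The other events in the timeline have no effect on the limitation period under the stated rules.

2006-09-21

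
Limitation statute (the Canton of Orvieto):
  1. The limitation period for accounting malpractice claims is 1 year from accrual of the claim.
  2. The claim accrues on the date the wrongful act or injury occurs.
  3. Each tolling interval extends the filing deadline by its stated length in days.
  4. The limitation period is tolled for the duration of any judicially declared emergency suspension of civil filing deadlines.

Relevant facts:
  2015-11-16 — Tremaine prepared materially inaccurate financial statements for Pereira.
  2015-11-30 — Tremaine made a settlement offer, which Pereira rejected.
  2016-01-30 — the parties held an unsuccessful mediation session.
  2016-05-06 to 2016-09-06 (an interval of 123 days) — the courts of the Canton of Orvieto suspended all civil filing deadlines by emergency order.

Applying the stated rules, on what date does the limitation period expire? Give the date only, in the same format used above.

2017-03-19

The limitation period began to run on 2015-11-16.
The untolled deadline — 1 year after 2015-11-16 — is 2016-11-16.
The emergency suspension of filing deadlines from 2016-05-06 to 2016-09-06 tolled the period for 123 days, extending the deadline to 2017-03-19.
The other events in the timeline have no effect on the limitation period under the stated rules.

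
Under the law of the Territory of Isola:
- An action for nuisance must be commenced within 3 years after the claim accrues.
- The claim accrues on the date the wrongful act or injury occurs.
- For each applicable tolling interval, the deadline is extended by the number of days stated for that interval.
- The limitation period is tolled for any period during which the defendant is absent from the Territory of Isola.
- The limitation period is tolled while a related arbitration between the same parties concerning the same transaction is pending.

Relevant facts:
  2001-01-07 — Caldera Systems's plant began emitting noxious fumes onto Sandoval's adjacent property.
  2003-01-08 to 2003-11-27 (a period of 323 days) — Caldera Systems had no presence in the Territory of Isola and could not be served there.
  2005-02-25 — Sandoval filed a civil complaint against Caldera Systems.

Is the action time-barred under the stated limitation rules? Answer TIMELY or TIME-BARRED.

TIME-BARRED

The limitation period began to run on 2001-01-07.
3 years from 2001-01-07 is 2004-01-07.
Because the defendant's absence from the jurisdiction ran from 2003-01-08 to 2003-11-27, the deadline is extended by 323 days to 2004-11-25.
The 2005-02-25 filing falls after the 2004-11-25 deadline; the claim is time-barred.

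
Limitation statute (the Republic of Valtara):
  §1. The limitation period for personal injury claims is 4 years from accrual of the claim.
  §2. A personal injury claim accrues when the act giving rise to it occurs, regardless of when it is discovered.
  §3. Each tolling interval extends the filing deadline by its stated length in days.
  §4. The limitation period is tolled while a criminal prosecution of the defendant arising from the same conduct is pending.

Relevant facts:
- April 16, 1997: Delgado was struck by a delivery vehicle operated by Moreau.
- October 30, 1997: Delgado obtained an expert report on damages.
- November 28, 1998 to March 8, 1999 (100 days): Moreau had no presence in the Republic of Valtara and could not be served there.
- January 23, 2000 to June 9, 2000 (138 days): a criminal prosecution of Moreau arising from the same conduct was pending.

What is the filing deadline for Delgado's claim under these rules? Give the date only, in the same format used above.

The claim accrued on April 16, 1997, when the wrongful act occurred.
4 years from April 16, 1997 is April 16, 2001.
The period was tolled for 138 days by the pending criminal prosecution (January 23, 2000 to June 9, 2000), pushing the deadline to September 1, 2001.
Although the defendant's absence ran from November 28, 1998 to March 8, 1999, the stated rules do not make that a tolling event, so it is disregarded.
The other events in the timeline have no effect on the limitation period under the stated rules.

September 1, 2001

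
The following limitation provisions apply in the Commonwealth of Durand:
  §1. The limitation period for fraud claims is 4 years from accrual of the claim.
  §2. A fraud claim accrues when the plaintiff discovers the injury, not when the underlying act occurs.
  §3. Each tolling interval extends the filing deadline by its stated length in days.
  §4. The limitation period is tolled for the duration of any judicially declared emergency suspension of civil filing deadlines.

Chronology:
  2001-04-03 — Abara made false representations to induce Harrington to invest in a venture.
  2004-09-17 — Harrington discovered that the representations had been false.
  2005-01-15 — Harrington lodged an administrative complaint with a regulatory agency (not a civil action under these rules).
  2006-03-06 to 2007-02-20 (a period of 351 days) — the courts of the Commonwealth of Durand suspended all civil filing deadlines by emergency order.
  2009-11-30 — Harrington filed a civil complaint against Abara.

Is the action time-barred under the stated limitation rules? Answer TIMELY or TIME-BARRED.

TIME-BARRED

The claim did not accrue until Harrington discovered the injury on 2004-09-17; the 2001-04-03 act date does not start the clock under the stated rule.
The untolled deadline — 4 years after 2004-09-17 — is 2008-09-17.
The emergency suspension of filing deadlines from 2006-03-06 to 2007-02-20 tolled the period for 351 days, extending the deadline to 2009-09-03.
Nothing else in the chronology tolls or restarts the period.
Filing on 2009-11-30 missed the 2009-09-03 deadline — the action is time-barred.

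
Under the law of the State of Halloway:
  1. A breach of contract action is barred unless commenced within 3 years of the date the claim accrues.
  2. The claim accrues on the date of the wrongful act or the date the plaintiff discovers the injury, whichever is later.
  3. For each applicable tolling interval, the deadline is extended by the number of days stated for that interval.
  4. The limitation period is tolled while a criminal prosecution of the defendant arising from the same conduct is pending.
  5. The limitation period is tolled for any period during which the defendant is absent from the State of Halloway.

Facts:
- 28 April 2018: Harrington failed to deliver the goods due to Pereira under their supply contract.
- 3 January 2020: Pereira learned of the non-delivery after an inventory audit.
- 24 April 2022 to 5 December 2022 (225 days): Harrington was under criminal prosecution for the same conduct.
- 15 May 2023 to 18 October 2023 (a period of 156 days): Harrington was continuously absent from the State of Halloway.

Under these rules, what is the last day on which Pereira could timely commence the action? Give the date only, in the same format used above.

The claim accrued on 3 January 2020 — the later of the 28 April 2018 act and the 3 January 2020 discovery.
Adding the 3 years base period to 3 January 2020 gives a deadline of 3 January 2023, before any tolling.
The period was tolled for 225 days by the pending criminal prosecution (24 April 2022 to 5 December 2022), pushing the deadline to 16 August 2023.
The period was tolled for 156 days by the defendant's absence from the jurisdiction (15 May 2023 to 18 October 2023), pushing the deadline to 19 January 2024.

19 January 2024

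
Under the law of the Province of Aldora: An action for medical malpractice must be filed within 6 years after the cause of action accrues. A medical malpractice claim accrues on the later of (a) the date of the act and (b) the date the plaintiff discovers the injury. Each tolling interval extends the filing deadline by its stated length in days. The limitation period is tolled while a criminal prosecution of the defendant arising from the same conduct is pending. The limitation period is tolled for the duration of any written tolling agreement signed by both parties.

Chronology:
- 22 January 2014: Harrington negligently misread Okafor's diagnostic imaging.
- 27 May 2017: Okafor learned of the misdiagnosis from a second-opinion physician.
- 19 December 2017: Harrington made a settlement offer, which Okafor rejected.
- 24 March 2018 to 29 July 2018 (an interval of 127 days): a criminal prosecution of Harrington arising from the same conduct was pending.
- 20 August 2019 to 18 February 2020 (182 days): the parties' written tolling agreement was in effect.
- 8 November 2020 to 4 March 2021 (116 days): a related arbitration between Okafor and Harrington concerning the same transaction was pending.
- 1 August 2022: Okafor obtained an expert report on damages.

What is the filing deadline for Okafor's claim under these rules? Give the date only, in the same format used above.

Because discovery on 27 May 2017 post-dates the 22 January 2014 act, accrual under the later-of rule falls on 27 May 2017.
Adding the 6 years base period to 27 May 2017 gives a deadline of 27 May 2023, before any tolling.
Because the pending criminal prosecution ran from 24 March 2018 to 29 July 2018, the deadline is extended by 127 days to 1 October 2023.
Because the written tolling agreement ran from 20 August 2019 to 18 February 2020, the deadline is extended by 182 days to 31 March 2024.
No stated provision tolls the period for a pending arbitration, so the interval from 8 November 2020 to 4 March 2021 has no effect on the deadline.
None of the other events listed affects the running of the period under the stated rules.

31 March 2024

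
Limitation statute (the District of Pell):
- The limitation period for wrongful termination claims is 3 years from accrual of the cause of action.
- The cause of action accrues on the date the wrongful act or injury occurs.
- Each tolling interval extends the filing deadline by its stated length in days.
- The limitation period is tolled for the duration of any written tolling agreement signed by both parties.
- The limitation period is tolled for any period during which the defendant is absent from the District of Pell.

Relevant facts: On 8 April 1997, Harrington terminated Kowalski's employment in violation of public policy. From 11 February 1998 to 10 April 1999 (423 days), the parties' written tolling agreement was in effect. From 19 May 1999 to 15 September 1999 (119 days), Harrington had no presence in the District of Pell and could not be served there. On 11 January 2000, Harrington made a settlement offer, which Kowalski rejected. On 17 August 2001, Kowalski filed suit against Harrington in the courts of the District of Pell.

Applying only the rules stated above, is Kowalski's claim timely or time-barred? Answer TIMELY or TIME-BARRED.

TIMELY

The limitation period began to run on 8 April 1997.
The untolled deadline — 3 years after 8 April 1997 — is 8 April 2000.
The period was tolled for 423 days by the written tolling agreement (11 February 1998 to 10 April 1999), pushing the deadline to 5 June 2001.
The period was tolled for 119 days by the defendant's absence from the jurisdiction (19 May 1999 to 15 September 1999), pushing the deadline to 2 October 2001.
The other events in the timeline have no effect on the limitation period under the stated rules.
Filing on 17 August 2001 beat the 2 October 2001 deadline — the action is timely.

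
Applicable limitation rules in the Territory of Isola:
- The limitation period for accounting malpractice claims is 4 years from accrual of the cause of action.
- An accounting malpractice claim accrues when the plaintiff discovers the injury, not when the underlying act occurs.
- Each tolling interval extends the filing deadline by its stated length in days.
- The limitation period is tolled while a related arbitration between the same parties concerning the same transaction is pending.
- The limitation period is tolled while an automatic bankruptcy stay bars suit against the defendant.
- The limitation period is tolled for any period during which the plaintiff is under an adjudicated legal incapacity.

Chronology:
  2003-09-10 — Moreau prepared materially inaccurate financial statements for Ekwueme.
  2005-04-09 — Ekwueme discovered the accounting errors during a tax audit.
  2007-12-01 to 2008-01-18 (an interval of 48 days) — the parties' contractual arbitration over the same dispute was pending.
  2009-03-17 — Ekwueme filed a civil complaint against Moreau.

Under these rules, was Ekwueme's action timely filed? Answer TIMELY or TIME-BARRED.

The claim did not accrue until Ekwueme discovered the injury on 2005-04-09; the 2003-09-10 act date does not start the clock under the stated rule.
4 years from 2005-04-09 is 2009-04-09.
Because the pending related arbitration ran from 2007-12-01 to 2008-01-18, the deadline is extended by 48 days to 2009-05-27.
The 2009-03-17 filing precedes the 2009-05-27 deadline; the claim is timely.

TIMELY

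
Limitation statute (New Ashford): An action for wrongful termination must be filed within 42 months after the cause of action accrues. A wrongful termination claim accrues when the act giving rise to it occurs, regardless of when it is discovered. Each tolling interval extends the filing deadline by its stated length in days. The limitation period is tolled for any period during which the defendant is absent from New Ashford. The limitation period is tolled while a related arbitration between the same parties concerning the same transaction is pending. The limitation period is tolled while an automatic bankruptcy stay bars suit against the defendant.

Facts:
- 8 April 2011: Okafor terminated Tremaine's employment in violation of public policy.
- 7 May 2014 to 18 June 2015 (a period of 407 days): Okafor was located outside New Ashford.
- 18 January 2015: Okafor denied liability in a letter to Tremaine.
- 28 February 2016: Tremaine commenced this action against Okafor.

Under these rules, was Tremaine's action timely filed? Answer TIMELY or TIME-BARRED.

The cause of action accrued on 8 April 2011, the date of the act.
Adding the 42 months base period to 8 April 2011 gives a deadline of 8 October 2014, before any tolling.
The defendant's absence from the jurisdiction from 7 May 2014 to 18 June 2015 tolled the period for 407 days, extending the deadline to 19 November 2015.
None of the other events listed affects the running of the period under the stated rules.
Filing on 28 February 2016 missed the 19 November 2015 deadline — the action is time-barred.

TIME-BARRED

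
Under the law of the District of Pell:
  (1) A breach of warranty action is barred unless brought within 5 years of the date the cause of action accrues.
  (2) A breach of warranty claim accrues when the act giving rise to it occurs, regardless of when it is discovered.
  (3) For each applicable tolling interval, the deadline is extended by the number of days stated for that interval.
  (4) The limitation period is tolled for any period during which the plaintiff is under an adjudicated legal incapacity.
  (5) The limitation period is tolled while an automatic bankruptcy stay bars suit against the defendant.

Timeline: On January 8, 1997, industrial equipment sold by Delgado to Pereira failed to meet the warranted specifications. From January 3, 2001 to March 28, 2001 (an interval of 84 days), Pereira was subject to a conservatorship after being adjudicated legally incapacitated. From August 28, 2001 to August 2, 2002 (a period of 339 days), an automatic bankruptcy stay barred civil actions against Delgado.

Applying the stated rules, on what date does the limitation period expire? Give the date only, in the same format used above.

March 7, 2003

The cause of action accrued on January 8, 1997, the date of the act.
The untolled deadline — 5 years after January 8, 1997 — is January 8, 2002.
Because the plaintiff's legal incapacity ran from January 3, 2001 to March 28, 2001, the deadline is extended by 84 days to April 2, 2002.
Because the automatic bankruptcy stay ran from August 28, 2001 to August 2, 2002, the deadline is extended by 339 days to March 7, 2003.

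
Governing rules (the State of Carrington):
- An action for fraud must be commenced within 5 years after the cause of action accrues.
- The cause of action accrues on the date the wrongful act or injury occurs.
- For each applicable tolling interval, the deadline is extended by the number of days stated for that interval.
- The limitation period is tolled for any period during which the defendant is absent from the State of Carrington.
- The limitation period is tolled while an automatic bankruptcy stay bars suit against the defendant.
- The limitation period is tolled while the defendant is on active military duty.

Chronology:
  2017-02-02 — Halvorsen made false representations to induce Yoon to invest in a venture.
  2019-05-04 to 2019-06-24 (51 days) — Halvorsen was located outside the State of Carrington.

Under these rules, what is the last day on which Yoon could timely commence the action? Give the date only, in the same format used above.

The claim accrued on 2017-02-02, when the wrongful act occurred.
5 years from 2017-02-02 is 2022-02-02.
The defendant's absence from the jurisdiction from 2019-05-04 to 2019-06-24 tolled the period for 51 days, extending the deadline to 2022-03-25.

2022-03-25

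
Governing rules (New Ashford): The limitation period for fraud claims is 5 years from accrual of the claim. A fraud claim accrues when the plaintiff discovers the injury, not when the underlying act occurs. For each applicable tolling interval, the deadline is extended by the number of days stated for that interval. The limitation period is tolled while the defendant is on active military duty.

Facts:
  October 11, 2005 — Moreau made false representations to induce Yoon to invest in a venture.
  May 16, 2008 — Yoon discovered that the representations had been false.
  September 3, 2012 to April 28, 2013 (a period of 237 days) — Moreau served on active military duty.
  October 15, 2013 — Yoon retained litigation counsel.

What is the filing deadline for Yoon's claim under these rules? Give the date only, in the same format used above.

Accrual is tied to discovery, so the period began on May 16, 2008 rather than on October 11, 2005 when the act occurred.
5 years from May 16, 2008 is May 16, 2013.
Because the defendant's active military service ran from September 3, 2012 to April 28, 2013, the deadline is extended by 237 days to January 8, 2014.
Nothing else in the chronology tolls or restarts the period.

January 8, 2014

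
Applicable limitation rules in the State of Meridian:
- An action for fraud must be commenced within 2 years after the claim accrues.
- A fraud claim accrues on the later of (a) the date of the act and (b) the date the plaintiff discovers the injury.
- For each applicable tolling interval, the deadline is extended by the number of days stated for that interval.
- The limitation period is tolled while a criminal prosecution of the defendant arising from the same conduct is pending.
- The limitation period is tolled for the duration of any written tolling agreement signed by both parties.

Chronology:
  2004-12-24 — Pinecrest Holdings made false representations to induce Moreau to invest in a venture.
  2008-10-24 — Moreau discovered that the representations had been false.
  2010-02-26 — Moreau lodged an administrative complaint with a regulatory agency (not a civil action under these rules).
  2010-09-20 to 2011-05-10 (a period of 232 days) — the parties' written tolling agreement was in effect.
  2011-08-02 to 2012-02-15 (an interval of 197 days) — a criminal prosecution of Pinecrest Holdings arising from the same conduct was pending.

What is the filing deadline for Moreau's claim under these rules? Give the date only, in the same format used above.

2011-06-13

Taking the later of the act (2004-12-24) and discovery (2008-10-24), the claim accrued on 2008-10-24.
Adding the 2 years base period to 2008-10-24 gives a deadline of 2010-10-24, before any tolling.
Because the written tolling agreement ran from 2010-09-20 to 2011-05-10, the deadline is extended by 232 days to 2011-06-13.
The pending criminal prosecution from 2011-08-02 to 2012-02-15 began after the period had already run on 2011-06-13, so it has no tolling effect.
The other events in the timeline have no effect on the limitation period under the stated rules.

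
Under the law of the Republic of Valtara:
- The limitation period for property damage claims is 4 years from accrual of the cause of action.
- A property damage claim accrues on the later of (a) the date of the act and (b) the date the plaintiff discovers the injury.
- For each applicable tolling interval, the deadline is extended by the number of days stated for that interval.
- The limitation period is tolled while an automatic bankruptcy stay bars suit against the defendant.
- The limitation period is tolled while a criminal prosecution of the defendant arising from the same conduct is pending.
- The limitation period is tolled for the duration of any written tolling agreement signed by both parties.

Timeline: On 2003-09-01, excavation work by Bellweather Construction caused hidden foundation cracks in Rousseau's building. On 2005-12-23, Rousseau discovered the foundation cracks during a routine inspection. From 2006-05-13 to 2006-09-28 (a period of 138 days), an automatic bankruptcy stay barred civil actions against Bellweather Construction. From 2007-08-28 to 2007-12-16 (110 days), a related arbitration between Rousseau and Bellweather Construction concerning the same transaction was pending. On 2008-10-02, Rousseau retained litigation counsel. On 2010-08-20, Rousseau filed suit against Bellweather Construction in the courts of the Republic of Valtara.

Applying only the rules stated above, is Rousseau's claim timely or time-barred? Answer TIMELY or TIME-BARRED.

The claim accrued on 2005-12-23 — the later of the 2003-09-01 act and the 2005-12-23 discovery.
4 years from 2005-12-23 is 2009-12-23.
Because the automatic bankruptcy stay ran from 2006-05-13 to 2006-09-28, the deadline is extended by 138 days to 2010-05-10.
No stated provision tolls the period for a pending arbitration, so the interval from 2007-08-28 to 2007-12-16 has no effect on the deadline.
None of the other events listed affects the running of the period under the stated rules.
The 2010-08-20 filing falls after the 2010-05-10 deadline; the claim is time-barred.

TIME-BARRED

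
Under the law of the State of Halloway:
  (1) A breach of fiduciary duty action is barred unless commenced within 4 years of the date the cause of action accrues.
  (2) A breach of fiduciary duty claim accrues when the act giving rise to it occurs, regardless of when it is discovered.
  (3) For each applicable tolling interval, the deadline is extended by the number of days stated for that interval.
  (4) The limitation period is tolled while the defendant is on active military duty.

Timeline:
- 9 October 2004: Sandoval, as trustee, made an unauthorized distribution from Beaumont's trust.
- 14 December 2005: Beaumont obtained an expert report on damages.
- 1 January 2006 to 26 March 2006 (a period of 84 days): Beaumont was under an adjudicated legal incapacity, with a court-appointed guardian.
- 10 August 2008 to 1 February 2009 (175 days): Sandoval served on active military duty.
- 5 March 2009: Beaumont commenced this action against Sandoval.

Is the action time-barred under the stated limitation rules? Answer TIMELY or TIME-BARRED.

TIMELY

The claim accrued on 9 October 2004, when the wrongful act occurred.
Adding the 4 years base period to 9 October 2004 gives a deadline of 9 October 2008, before any tolling.
The defendant's active military service from 10 August 2008 to 1 February 2009 tolled the period for 175 days, extending the deadline to 2 April 2009.
Although the plaintiff's incapacity ran from 1 January 2006 to 26 March 2006, the stated rules do not make that a tolling event, so it is disregarded.
Nothing else in the chronology tolls or restarts the period.
Filing on 5 March 2009 beat the 2 April 2009 deadline — the action is timely.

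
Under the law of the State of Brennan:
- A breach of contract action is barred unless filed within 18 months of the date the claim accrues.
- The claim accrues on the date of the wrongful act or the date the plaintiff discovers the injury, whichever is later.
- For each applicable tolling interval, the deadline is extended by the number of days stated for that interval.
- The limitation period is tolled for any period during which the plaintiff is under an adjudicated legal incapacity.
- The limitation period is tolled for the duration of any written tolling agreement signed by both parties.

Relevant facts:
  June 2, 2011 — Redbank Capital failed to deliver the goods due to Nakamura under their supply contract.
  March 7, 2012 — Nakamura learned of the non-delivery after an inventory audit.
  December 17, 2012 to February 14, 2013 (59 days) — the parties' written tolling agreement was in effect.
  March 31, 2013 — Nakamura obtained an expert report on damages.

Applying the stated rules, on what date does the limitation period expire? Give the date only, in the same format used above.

November 5, 2013

Because discovery on March 7, 2012 post-dates the June 2, 2011 act, accrual under the later-of rule falls on March 7, 2012.
The untolled deadline — 18 months after March 7, 2012 — is September 7, 2013.
Because the written tolling agreement ran from December 17, 2012 to February 14, 2013, the deadline is extended by 59 days to November 5, 2013.
The other events in the timeline have no effect on the limitation period under the stated rules.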